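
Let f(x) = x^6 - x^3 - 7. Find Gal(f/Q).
S_3 x S_3, the direct product S_3 x S_3 in its degree-6 action

The polynomial f is an irreducible sextic over Q, so G = Gal(f/Q) is one of the 16 transitive subgroups 6T1, ..., 6T16 of S_6. The discriminant of f is 871199469, which is not a perfect square, so G is not contained in A_6. The transitive groups of degree 6 not contained in A_6 are: C_6 (6T1, order 6), S_3 (6T2, order 6), D_6 (6T3, order 12), C_3 x S_3 (6T5, order 18), A_4 x C_2 (6T6, order 24), S_4 (6T8, order 24), S_3 x S_3 (6T9, order 36), S_4 x C_2 (6T11, order 48), (S_3 x S_3) : C_2 (6T13, order 72), PGL(2,5) (6T14, order 120), S_6 (6T16, order 720). By Dedekind's theorem, for a prime p not dividing disc(f) the degrees of the irreducible factors of f mod p form the cycle type of an element of G. Factoring f modulo the 16 such primes p <= 67 (skipping 3, 7, 29, which divide the discriminant), each new pattern first appears at: mod 2: f = (x^6 + x^3 + 1), pattern 6; mod 5: f = (x + 1)(x + 2)(x^2 + 3x + 4)(x^2 + 4x + 1), pattern 2+2+1+1; mod 13: f = (x + 2)(x + 5)(x + 6)(x^3 + 4), pattern 3+1+1+1; mod 19: f = (x^2 + 10x + 15)(x^2 + 13x + 13)(x^2 + 15x + 10), pattern 2+2+2; mod 67: f = (x^3 + 18)(x^3 + 48), pattern 3+3. No other pattern occurs in this range, so the set of observed cycle types is {6, 2+2+1+1, 3+1+1+1, 2+2+2, 3+3}. The candidates containing elements of all these cycle types are S_3 x S_3 (6T9) of order 36, (S_3 x S_3) : C_2 (6T13) of order 72, S_6 (6T16) of order 720; the others are excluded. The observed types are precisely the cycle types that occur in S_3 x S_3 (6T9) (apart from the identity). Each of the other remaining candidates has further cycle types, and by the Chebotarev density theorem the matching factorization patterns would occur for a proportion of primes equal to their share of the group: (S_3 x S_3) : C_2 (6T13) additionally contains elements of type 4+2, 3+2+1, 2+1+1+1+1 (36 of its 72 elements, about 50% of primes); S_6 (6T16) additionally contains elements of type 5+1, 4+2, 4+1+1, 3+2+1, 2+1+1+1+1 (459 of its 720 elements, about 64% of primes). None of the 16 primes tested shows any such pattern (for each of these groups the chance of that is below 10^-4), which rules them out. Hence G = S_3 x S_3 (6T9), of order 36.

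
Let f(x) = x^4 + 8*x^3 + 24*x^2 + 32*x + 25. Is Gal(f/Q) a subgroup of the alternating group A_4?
The polynomial is irreducible of degree 4 over Q. Its discriminant is 186624 = 432^2, a perfect square. A Galois group lies in the alternating group exactly when the discriminant is a square in Q, so the Galois group (V_4) is contained in A_4.

Yes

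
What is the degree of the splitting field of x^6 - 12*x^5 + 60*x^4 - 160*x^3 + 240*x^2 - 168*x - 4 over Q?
The degree of the splitting field over Q equals the order of the Galois group, so first determine the group. The polynomial f is an irreducible sextic over Q, so G = Gal(f/Q) is one of the 16 transitive subgroups 6T1, ..., 6T16 of S_6. The discriminant of f is 746496000000 = 864000^2, a perfect square, so G is contained in A_6. The transitive groups of degree 6 contained in A_6 are: A_4 (6T4, order 12), S_4 (6T7, order 24), (C_3 x C_3) : C_4 (6T10, order 36), PSL(2,5) (6T12, order 60), A_6 (6T15, order 360). By Dedekind's theorem, for a prime p not dividing disc(f) the degrees of the irreducible factors of f mod p form the cycle type of an element of G. Factoring f modulo the 6 such primes p <= 23 (skipping 2, 3, 5, which divide the discriminant), each new pattern first appears at: mod 7: f = (x + 1)(x^5 + x^4 + 3x^3 + 5x^2 + 4x + 3), pattern 5+1; mod 23: f = (x + 5)(x + 10)(x + 19)(x^3 + x + 6), pattern 3+1+1+1. No other pattern occurs in this range, so the set of observed cycle types is {5+1, 3+1+1+1}. Among the candidates above, the only group containing elements of all these cycle types is A_6 (6T15) — each of A_4 (6T4), S_4 (6T7), (C_3 x C_3) : C_4 (6T10), PSL(2,5) (6T12) lacks at least one of them. Hence G = A_6 (6T15), of order 360. The Galois group A_6 (6T15) has order 360, so the splitting field has degree 360 over Q.

360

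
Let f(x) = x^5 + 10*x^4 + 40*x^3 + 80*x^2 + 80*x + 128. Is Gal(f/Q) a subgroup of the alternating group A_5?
The polynomial is irreducible of degree 5 over Q. Its discriminant is 265420800000, which is not a perfect square. A Galois group lies in the alternating group exactly when the discriminant is a square in Q, so the Galois group (F_20) is not contained in A_5.

No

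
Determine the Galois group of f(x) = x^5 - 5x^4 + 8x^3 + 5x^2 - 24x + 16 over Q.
The polynomial f is an irreducible quintic over Q, so G = Gal(f/Q) is a transitive subgroup of S_5: one of C_5 (5T1, order 5), D_5 (5T2, order 10), F_20 (5T3, order 20), A_5 (5T4, order 60) or S_5 (5T5, order 120). The discriminant of f is 734464, which is not a perfect square, so G is not contained in A_5. The transitive groups of degree 5 not contained in A_5 are: F_20 (5T3, order 20), S_5 (5T5, order 120). By Dedekind's theorem, for a prime p not dividing disc(f) the degrees of the irreducible factors of f mod p form the cycle type of an element of G. Factoring f modulo the 3 such primes p <= 7 (skipping 2, which divides the discriminant), each new pattern first appears at: mod 3: f = (x^5 + x^4 + 2x^3 + 2x^2 + 1), pattern 5; mod 7: f = (x^2 + x + 6)(x^3 + x^2 + x + 5), pattern 3+2. No other pattern occurs in this range, so the set of observed cycle types is {5, 3+2}. Among the candidates above, the only group containing elements of all these cycle types is S_5 (5T5) — F_20 (5T3) lacks at least one of them. Hence G = S_5 (5T5), of order 120.

S_5 (order 120)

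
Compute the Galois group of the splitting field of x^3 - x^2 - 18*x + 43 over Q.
The polynomial is an irreducible cubic over Q and its discriminant is -12167, which is not a perfect square. For an irreducible cubic, a non-square discriminant gives Galois group S_3.

3T2: S_3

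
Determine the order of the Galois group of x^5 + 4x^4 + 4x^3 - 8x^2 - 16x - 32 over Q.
The degree of the splitting field over Q equals the order of the Galois group, so first determine the group. The polynomial f is an irreducible quintic over Q, so G = Gal(f/Q) is a transitive subgroup of S_5: one of C_5 (5T1, order 5), D_5 (5T2, order 10), F_20 (5T3, order 20), A_5 (5T4, order 60) or S_5 (5T5, order 120). The discriminant of f is 2316304384 = 48128^2, a perfect square, so G is contained in A_5. The transitive groups of degree 5 contained in A_5 are: C_5 (5T1, order 5), D_5 (5T2, order 10), A_5 (5T4, order 60). By Dedekind's theorem, for a prime p not dividing disc(f) the degrees of the irreducible factors of f mod p form the cycle type of an element of G. Factoring f modulo the 23 such primes p <= 97 (skipping 2, 47, which divide the discriminant), each new pattern first appears at: mod 3: f = (x^5 + x^4 + x^3 + x^2 + 2x + 1), pattern 5; mod 5: f = (x + 1)(x^2 + 2)(x^2 + 3x + 4), pattern 2+2+1; mod 83: f = (x + 3)(x + 18)(x + 20)(x + 58)(x + 71), pattern 1+1+1+1+1. No other pattern occurs in this range, so the set of observed cycle types is {5, 2+2+1, 1+1+1+1+1}. The candidates containing elements of all these cycle types are D_5 (5T2) of order 10, A_5 (5T4) of order 60; the others are excluded. The observed types are precisely the cycle types that occur in D_5 (5T2). Each of the other remaining candidates has further cycle types, and by the Chebotarev density theorem the matching factorization patterns would occur for a proportion of primes equal to their share of the group: A_5 (5T4) additionally contains elements of type 3+1+1 (20 of its 60 elements, about 33% of primes). None of the 23 primes tested shows any such pattern (for each of these groups the chance of that is below 10^-4), which rules them out. Hence G = D_5 (5T2), of order 10. The Galois group D_5 (5T2) has order 10, so the splitting field has degree 10 over Q.

10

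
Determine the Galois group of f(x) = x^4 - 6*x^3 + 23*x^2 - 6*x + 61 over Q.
V_4 (order 4)

The polynomial is an irreducible quartic over Q and its discriminant is 205979904 = 14352^2, a perfect square, so the Galois group is contained in A_4. The resolvent cubic y^3 - 23*y^2 - 208*y + 3380 splits completely over Q, which gives the Klein four-group V_4.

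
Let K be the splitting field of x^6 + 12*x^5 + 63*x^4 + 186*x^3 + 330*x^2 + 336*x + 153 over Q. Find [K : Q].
The degree of the splitting field over Q equals the order of the Galois group, so first determine the group. The polynomial f is an irreducible sextic over Q, so G = Gal(f/Q) is one of the 16 transitive subgroups 6T1, ..., 6T16 of S_6. The discriminant of f is -16003008, which is not a perfect square, so G is not contained in A_6. The transitive groups of degree 6 not contained in A_6 are: C_6 (6T1, order 6), S_3 (6T2, order 6), D_6 (6T3, order 12), C_3 x S_3 (6T5, order 18), A_4 x C_2 (6T6, order 24), S_4 (6T8, order 24), S_3 x S_3 (6T9, order 36), S_4 x C_2 (6T11, order 48), (S_3 x S_3) : C_2 (6T13, order 72), PGL(2,5) (6T14, order 120), S_6 (6T16, order 720). By Dedekind's theorem, for a prime p not dividing disc(f) the degrees of the irreducible factors of f mod p form the cycle type of an element of G. Factoring f modulo the 21 such primes p <= 89 (skipping 2, 3, 7, which divide the discriminant), each new pattern first appears at: mod 5: f = (x^6 + 2x^5 + 3x^4 + x^3 + x + 3), pattern 6; mod 11: f = (x + 4)(x^5 + 8x^4 + 9x^3 + 7x^2 + 5x + 8), pattern 5+1; mod 13: f = (x + 1)(x + 10)(x^4 + x^3 + 3x^2 + 1), pattern 4+1+1; mod 23: f = (x + 18)(x + 22)(x^2 + 19x + 5)(x^2 + 22x + 19), pattern 2+2+1+1; mod 43: f = (x^3 + 25x^2 + 35)(x^3 + 30x^2 + x + 40), pattern 3+3; mod 61: f = (x^2 + 18x + 30)(x^2 + 22x + 52)(x^2 + 33x + 34), pattern 2+2+2. No other pattern occurs in this range, so the set of observed cycle types is {6, 5+1, 4+1+1, 2+2+1+1, 3+3, 2+2+2}. The candidates containing elements of all these cycle types are PGL(2,5) (6T14) of order 120, S_6 (6T16) of order 720; the others are excluded. The observed types are precisely the cycle types that occur in PGL(2,5) (6T14) (apart from the identity). Each of the other remaining candidates has further cycle types, and by the Chebotarev density theorem the matching factorization patterns would occur for a proportion of primes equal to their share of the group: S_6 (6T16) additionally contains elements of type 4+2, 3+2+1, 3+1+1+1, 2+1+1+1+1 (265 of its 720 elements, about 37% of primes). None of the 21 primes tested shows any such pattern (for each of these groups the chance of that is below 10^-4), which rules them out. Hence G = PGL(2,5) (6T14), of order 120. The Galois group PGL(2,5) (6T14) has order 120, so the splitting field has degree 120 over Q.

120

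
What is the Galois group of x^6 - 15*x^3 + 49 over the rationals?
The polynomial f is an irreducible sextic over Q, so G = Gal(f/Q) is one of the 16 transitive subgroups 6T1, ..., 6T16 of S_6. The discriminant of f is 42688773981, which is not a perfect square, so G is not contained in A_6. The transitive groups of degree 6 not contained in A_6 are: C_6 (6T1, order 6), S_3 (6T2, order 6), D_6 (6T3, order 12), C_3 x S_3 (6T5, order 18), A_4 x C_2 (6T6, order 24), S_4 (6T8, order 24), S_3 x S_3 (6T9, order 36), S_4 x C_2 (6T11, order 48), (S_3 x S_3) : C_2 (6T13, order 72), PGL(2,5) (6T14, order 120), S_6 (6T16, order 720). By Dedekind's theorem, for a prime p not dividing disc(f) the degrees of the irreducible factors of f mod p form the cycle type of an element of G. Factoring f modulo the 16 such primes p <= 67 (skipping 3, 7, 29, which divide the discriminant), each new pattern first appears at: mod 2: f = (x^6 + x^3 + 1), pattern 6; mod 5: f = (x + 1)(x + 4)(x^2 + x + 1)(x^2 + 4x + 1), pattern 2+2+1+1; mod 13: f = (x + 1)(x + 3)(x + 9)(x^3 + 10), pattern 3+1+1+1; mod 19: f = (x^2 + 4x + 5)(x^2 + 6x + 16)(x^2 + 9x + 17), pattern 2+2+2; mod 67: f = (x^3 + 11)(x^3 + 41), pattern 3+3. No other pattern occurs in this range, so the set of observed cycle types is {6, 2+2+1+1, 3+1+1+1, 2+2+2, 3+3}. The candidates containing elements of all these cycle types are S_3 x S_3 (6T9) of order 36, (S_3 x S_3) : C_2 (6T13) of order 72, S_6 (6T16) of order 720; the others are excluded. The observed types are precisely the cycle types that occur in S_3 x S_3 (6T9) (apart from the identity). Each of the other remaining candidates has further cycle types, and by the Chebotarev density theorem the matching factorization patterns would occur for a proportion of primes equal to their share of the group: (S_3 x S_3) : C_2 (6T13) additionally contains elements of type 4+2, 3+2+1, 2+1+1+1+1 (36 of its 72 elements, about 50% of primes); S_6 (6T16) additionally contains elements of type 5+1, 4+2, 4+1+1, 3+2+1, 2+1+1+1+1 (459 of its 720 elements, about 64% of primes). None of the 16 primes tested shows any such pattern (for each of these groups the chance of that is below 10^-4), which rules them out. Hence G = S_3 x S_3 (6T9), of order 36.

S_3 x S_3 (also written G36-)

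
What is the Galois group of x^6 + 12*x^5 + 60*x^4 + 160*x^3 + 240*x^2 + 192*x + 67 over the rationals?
S_3

The polynomial f is an irreducible sextic over Q, so G = Gal(f/Q) is one of the 16 transitive subgroups 6T1, ..., 6T16 of S_6. The discriminant of f is -11337408, which is not a perfect square, so G is not contained in A_6. The transitive groups of degree 6 not contained in A_6 are: C_6 (6T1, order 6), S_3 (6T2, order 6), D_6 (6T3, order 12), C_3 x S_3 (6T5, order 18), A_4 x C_2 (6T6, order 24), S_4 (6T8, order 24), S_3 x S_3 (6T9, order 36), S_4 x C_2 (6T11, order 48), (S_3 x S_3) : C_2 (6T13, order 72), PGL(2,5) (6T14, order 120), S_6 (6T16, order 720). By Dedekind's theorem, for a prime p not dividing disc(f) the degrees of the irreducible factors of f mod p form the cycle type of an element of G. Factoring f modulo the 23 such primes p <= 97 (skipping 2, 3, which divide the discriminant), each new pattern first appears at: mod 5: f = (x^2 + 3)(x^2 + 3x + 4)(x^2 + 4x + 1), pattern 2+2+2; mod 7: f = (x^3 + 6x^2 + 5x + 3)(x^3 + 6x^2 + 5x + 6), pattern 3+3; mod 61: f = (x + 5)(x + 21)(x + 24)(x + 41)(x + 44)(x + 60), pattern 1+1+1+1+1+1. No other pattern occurs in this range, so the set of observed cycle types is {2+2+2, 3+3, 1+1+1+1+1+1}. The candidates containing elements of all these cycle types are C_6 (6T1) of order 6, S_3 (6T2) of order 6, D_6 (6T3) of order 12, C_3 x S_3 (6T5) of order 18, A_4 x C_2 (6T6) of order 24, S_4 (6T8) of order 24, S_3 x S_3 (6T9) of order 36, S_4 x C_2 (6T11) of order 48, (S_3 x S_3) : C_2 (6T13) of order 72, PGL(2,5) (6T14) of order 120, S_6 (6T16) of order 720; the others are excluded. The observed types are precisely the cycle types that occur in S_3 (6T2). Each of the other remaining candidates has further cycle types, and by the Chebotarev density theorem the matching factorization patterns would occur for a proportion of primes equal to their share of the group: C_6 (6T1) additionally contains elements of type 6 (2 of its 6 elements, about 33% of primes); D_6 (6T3) additionally contains elements of type 6, 2+2+1+1 (5 of its 12 elements, about 42% of primes); C_3 x S_3 (6T5) additionally contains elements of type 6, 3+1+1+1 (10 of its 18 elements, about 56% of primes); A_4 x C_2 (6T6) additionally contains elements of type 6, 2+2+1+1, 2+1+1+1+1 (14 of its 24 elements, about 58% of primes); S_4 (6T8) additionally contains elements of type 4+1+1, 2+2+1+1 (9 of its 24 elements, about 38% of primes); S_3 x S_3 (6T9) additionally contains elements of type 6, 3+1+1+1, 2+2+1+1 (25 of its 36 elements, about 69% of primes); S_4 x C_2 (6T11) additionally contains elements of type 6, 4+2, 4+1+1, 2+2+1+1, 2+1+1+1+1 (32 of its 48 elements, about 67% of primes); (S_3 x S_3) : C_2 (6T13) additionally contains elements of type 6, 4+2, 3+2+1, 3+1+1+1, 2+2+1+1, 2+1+1+1+1 (61 of its 72 elements, about 85% of primes); PGL(2,5) (6T14) additionally contains elements of type 6, 5+1, 4+1+1, 2+2+1+1 (89 of its 120 elements, about 74% of primes); S_6 (6T16) additionally contains elements of type 6, 5+1, 4+2, 4+1+1, 3+2+1, 3+1+1+1, 2+2+1+1, 2+1+1+1+1 (664 of its 720 elements, about 92% of primes). None of the 23 primes tested shows any such pattern (for each of these groups the chance of that is below 10^-4), which rules them out. Hence G = S_3 (6T2), of order 6.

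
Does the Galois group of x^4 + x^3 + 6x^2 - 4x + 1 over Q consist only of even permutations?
No

The polynomial is irreducible of degree 4 over Q. Its discriminant is 15125, which is not a perfect square. A Galois group lies in the alternating group exactly when the discriminant is a square in Q, so the Galois group (C_4) is not contained in A_4.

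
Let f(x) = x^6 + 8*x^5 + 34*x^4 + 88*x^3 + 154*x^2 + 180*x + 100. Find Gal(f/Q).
The polynomial f is an irreducible sextic over Q, so G = Gal(f/Q) is one of the 16 transitive subgroups 6T1, ..., 6T16 of S_6. The discriminant of f is -54718156800, which is not a perfect square, so G is not contained in A_6. The transitive groups of degree 6 not contained in A_6 are: C_6 (6T1, order 6), S_3 (6T2, order 6), D_6 (6T3, order 12), C_3 x S_3 (6T5, order 18), A_4 x C_2 (6T6, order 24), S_4 (6T8, order 24), S_3 x S_3 (6T9, order 36), S_4 x C_2 (6T11, order 48), (S_3 x S_3) : C_2 (6T13, order 72), PGL(2,5) (6T14, order 120), S_6 (6T16, order 720). By Dedekind's theorem, for a prime p not dividing disc(f) the degrees of the irreducible factors of f mod p form the cycle type of an element of G. Factoring f modulo the 27 such primes p <= 113 (skipping 2, 3, 5, which divide the discriminant), each new pattern first appears at: mod 7: f = (x^2 + x + 4)(x^4 + 2x^2 + 2x + 4), pattern 4+2; mod 13: f = (x + 1)(x^2 + 3x + 4)(x^3 + 4x^2 + 11x + 12), pattern 3+2+1; mod 17: f = (x^3 + 4x^2 + 4x + 15)(x^3 + 4x^2 + 14x + 1), pattern 3+3; mod 19: f = (x^2 + 4x + 9)(x^2 + 11x + 1)(x^2 + 12x + 9), pattern 2+2+2; mod 31: f = (x^6 + 8x^5 + 3x^4 + 26x^3 + 30x^2 + 25x + 7), pattern 6; mod 37: f = (x + 14)(x + 15)(x^2 + 26x + 8)(x^2 + 27x + 19), pattern 2+2+1+1; mod 41: f = (x + 4)(x + 13)(x + 28)(x^3 + 4x^2 + 23x + 36), pattern 3+1+1+1; mod 113: f = (x + 56)(x + 62)(x + 83)(x + 112)(x^2 + 34x + 57), pattern 2+1+1+1+1. No other pattern occurs in this range, so the set of observed cycle types is {4+2, 3+2+1, 3+3, 2+2+2, 6, 2+2+1+1, 3+1+1+1, 2+1+1+1+1}. The candidates containing elements of all these cycle types are (S_3 x S_3) : C_2 (6T13) of order 72, S_6 (6T16) of order 720; the others are excluded. The observed types are precisely the cycle types that occur in (S_3 x S_3) : C_2 (6T13) (apart from the identity). Each of the other remaining candidates has further cycle types, and by the Chebotarev density theorem the matching factorization patterns would occur for a proportion of primes equal to their share of the group: S_6 (6T16) additionally contains elements of type 5+1, 4+1+1 (234 of its 720 elements, about 32% of primes). None of the 27 primes tested shows any such pattern (for each of these groups the chance of that is below 10^-4), which rules them out. Hence G = (S_3 x S_3) : C_2 (6T13), of order 72.

6T13: (S_3 x S_3) : C_2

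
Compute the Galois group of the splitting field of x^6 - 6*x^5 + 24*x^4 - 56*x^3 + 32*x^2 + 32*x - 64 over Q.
The polynomial f is an irreducible sextic over Q, so G = Gal(f/Q) is one of the 16 transitive subgroups 6T1, ..., 6T16 of S_6. The discriminant of f is 870211913777152, which is not a perfect square, so G is not contained in A_6. The transitive groups of degree 6 not contained in A_6 are: C_6 (6T1, order 6), S_3 (6T2, order 6), D_6 (6T3, order 12), C_3 x S_3 (6T5, order 18), A_4 x C_2 (6T6, order 24), S_4 (6T8, order 24), S_3 x S_3 (6T9, order 36), S_4 x C_2 (6T11, order 48), (S_3 x S_3) : C_2 (6T13, order 72), PGL(2,5) (6T14, order 120), S_6 (6T16, order 720). By Dedekind's theorem, for a prime p not dividing disc(f) the degrees of the irreducible factors of f mod p form the cycle type of an element of G. Factoring f modulo the 22 such primes p <= 89 (skipping 2, 37, which divide the discriminant), each new pattern first appears at: mod 3: f = (x^3 + x^2 + 2)(x^3 + 2x^2 + x + 1), pattern 3+3; mod 5: f = (x^2 + 2)(x^2 + x + 1)(x^2 + 3x + 3), pattern 2+2+2; mod 17: f = (x + 2)(x + 13)(x^4 + 13x^3 + 7x^2 + 11x + 8), pattern 4+1+1; mod 67: f = (x + 8)(x + 57)(x^2 + 65x + 26)(x^2 + 65x + 66), pattern 2+2+1+1. No other pattern occurs in this range, so the set of observed cycle types is {3+3, 2+2+2, 4+1+1, 2+2+1+1}. The candidates containing elements of all these cycle types are S_4 (6T8) of order 24, S_4 x C_2 (6T11) of order 48, PGL(2,5) (6T14) of order 120, S_6 (6T16) of order 720; the others are excluded. The observed types are precisely the cycle types that occur in S_4 (6T8) (apart from the identity). Each of the other remaining candidates has further cycle types, and by the Chebotarev density theorem the matching factorization patterns would occur for a proportion of primes equal to their share of the group: S_4 x C_2 (6T11) additionally contains elements of type 6, 4+2, 2+1+1+1+1 (17 of its 48 elements, about 35% of primes); PGL(2,5) (6T14) additionally contains elements of type 6, 5+1 (44 of its 120 elements, about 37% of primes); S_6 (6T16) additionally contains elements of type 6, 5+1, 4+2, 3+2+1, 3+1+1+1, 2+1+1+1+1 (529 of its 720 elements, about 73% of primes). None of the 22 primes tested shows any such pattern (for each of these groups the chance of that is below 10^-4), which rules them out. Hence G = S_4 (6T8), of order 24.

S_4, S_4(6c), the S_4-action on 6 points not in A_6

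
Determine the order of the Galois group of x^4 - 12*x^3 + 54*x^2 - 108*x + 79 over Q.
The degree of the splitting field over Q equals the order of the Galois group, so first determine the group. The polynomial is an irreducible quartic over Q and its discriminant is -2048, which is not a perfect square, so the Galois group is not contained in A_4. The resolvent cubic y^3 - 54*y^2 + 980*y - 5976 has exactly one rational root, so the Galois group is C_4 or D_4. The quartic remains irreducible over Q(sqrt(disc)), so the group is D_4. The Galois group D_4 (4T3) has order 8, so the splitting field has degree 8 over Q.

8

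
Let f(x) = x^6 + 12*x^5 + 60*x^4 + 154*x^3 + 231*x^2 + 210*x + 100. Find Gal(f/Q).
S_3 (also written S3)

The polynomial f is an irreducible sextic over Q, so G = Gal(f/Q) is one of the 16 transitive subgroups 6T1, ..., 6T16 of S_6. The discriminant of f is -1160950579200, which is not a perfect square, so G is not contained in A_6. The transitive groups of degree 6 not contained in A_6 are: C_6 (6T1, order 6), S_3 (6T2, order 6), D_6 (6T3, order 12), C_3 x S_3 (6T5, order 18), A_4 x C_2 (6T6, order 24), S_4 (6T8, order 24), S_3 x S_3 (6T9, order 36), S_4 x C_2 (6T11, order 48), (S_3 x S_3) : C_2 (6T13, order 72), PGL(2,5) (6T14, order 120), S_6 (6T16, order 720). By Dedekind's theorem, for a prime p not dividing disc(f) the degrees of the irreducible factors of f mod p form the cycle type of an element of G. Factoring f modulo the 23 such primes p <= 101 (skipping 2, 3, 5, which divide the discriminant), each new pattern first appears at: mod 7: f = (x^3 + 6x^2 + 4x + 1)(x^3 + 6x^2 + 6x + 2), pattern 3+3; mod 11: f = (x^2 + 6x + 2)(x^2 + 8x + 3)(x^2 + 9x + 2), pattern 2+2+2; mod 61: f = (x + 8)(x + 14)(x + 16)(x + 20)(x + 37)(x + 39), pattern 1+1+1+1+1+1. No other pattern occurs in this range, so the set of observed cycle types is {3+3, 2+2+2, 1+1+1+1+1+1}. The candidates containing elements of all these cycle types are C_6 (6T1) of order 6, S_3 (6T2) of order 6, D_6 (6T3) of order 12, C_3 x S_3 (6T5) of order 18, A_4 x C_2 (6T6) of order 24, S_4 (6T8) of order 24, S_3 x S_3 (6T9) of order 36, S_4 x C_2 (6T11) of order 48, (S_3 x S_3) : C_2 (6T13) of order 72, PGL(2,5) (6T14) of order 120, S_6 (6T16) of order 720; the others are excluded. The observed types are precisely the cycle types that occur in S_3 (6T2). Each of the other remaining candidates has further cycle types, and by the Chebotarev density theorem the matching factorization patterns would occur for a proportion of primes equal to their share of the group: C_6 (6T1) additionally contains elements of type 6 (2 of its 6 elements, about 33% of primes); D_6 (6T3) additionally contains elements of type 6, 2+2+1+1 (5 of its 12 elements, about 42% of primes); C_3 x S_3 (6T5) additionally contains elements of type 6, 3+1+1+1 (10 of its 18 elements, about 56% of primes); A_4 x C_2 (6T6) additionally contains elements of type 6, 2+2+1+1, 2+1+1+1+1 (14 of its 24 elements, about 58% of primes); S_4 (6T8) additionally contains elements of type 4+1+1, 2+2+1+1 (9 of its 24 elements, about 38% of primes); S_3 x S_3 (6T9) additionally contains elements of type 6, 3+1+1+1, 2+2+1+1 (25 of its 36 elements, about 69% of primes); S_4 x C_2 (6T11) additionally contains elements of type 6, 4+2, 4+1+1, 2+2+1+1, 2+1+1+1+1 (32 of its 48 elements, about 67% of primes); (S_3 x S_3) : C_2 (6T13) additionally contains elements of type 6, 4+2, 3+2+1, 3+1+1+1, 2+2+1+1, 2+1+1+1+1 (61 of its 72 elements, about 85% of primes); PGL(2,5) (6T14) additionally contains elements of type 6, 5+1, 4+1+1, 2+2+1+1 (89 of its 120 elements, about 74% of primes); S_6 (6T16) additionally contains elements of type 6, 5+1, 4+2, 4+1+1, 3+2+1, 3+1+1+1, 2+2+1+1, 2+1+1+1+1 (664 of its 720 elements, about 92% of primes). None of the 23 primes tested shows any such pattern (for each of these groups the chance of that is below 10^-4), which rules them out. Hence G = S_3 (6T2), of order 6.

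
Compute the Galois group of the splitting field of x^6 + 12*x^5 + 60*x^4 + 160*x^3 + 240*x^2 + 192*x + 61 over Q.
The polynomial f is an irreducible sextic over Q, so G = Gal(f/Q) is one of the 16 transitive subgroups 6T1, ..., 6T16 of S_6. The discriminant of f is 11337408, which is not a perfect square, so G is not contained in A_6. The transitive groups of degree 6 not contained in A_6 are: C_6 (6T1, order 6), S_3 (6T2, order 6), D_6 (6T3, order 12), C_3 x S_3 (6T5, order 18), A_4 x C_2 (6T6, order 24), S_4 (6T8, order 24), S_3 x S_3 (6T9, order 36), S_4 x C_2 (6T11, order 48), (S_3 x S_3) : C_2 (6T13, order 72), PGL(2,5) (6T14, order 120), S_6 (6T16, order 720). By Dedekind's theorem, for a prime p not dividing disc(f) the degrees of the irreducible factors of f mod p form the cycle type of an element of G. Factoring f modulo the 79 such primes p <= 419 (skipping 2, 3, which divide the discriminant), each new pattern first appears at: mod 5: f = (x^2 + x + 1)(x^2 + 2x + 3)(x^2 + 4x + 2), pattern 2+2+2; mod 7: f = (x^6 + 5x^5 + 4x^4 + 6x^3 + 2x^2 + 3x + 5), pattern 6; mod 11: f = (x + 5)(x + 10)(x^2 + x + 7)(x^2 + 7x + 8), pattern 2+2+1+1; mod 13: f = (x^3 + 6x^2 + 12x + 4)(x^3 + 6x^2 + 12x + 12), pattern 3+3; mod 61: f = (x)(x + 4)(x + 28)(x + 30)(x + 35)(x + 37), pattern 1+1+1+1+1+1. No other pattern occurs in this range, so the set of observed cycle types is {2+2+2, 6, 2+2+1+1, 3+3, 1+1+1+1+1+1}. The candidates containing elements of all these cycle types are D_6 (6T3) of order 12, A_4 x C_2 (6T6) of order 24, S_3 x S_3 (6T9) of order 36, S_4 x C_2 (6T11) of order 48, (S_3 x S_3) : C_2 (6T13) of order 72, PGL(2,5) (6T14) of order 120, S_6 (6T16) of order 720; the others are excluded. The observed types are precisely the cycle types that occur in D_6 (6T3). Each of the other remaining candidates has further cycle types, and by the Chebotarev density theorem the matching factorization patterns would occur for a proportion of primes equal to their share of the group: A_4 x C_2 (6T6) additionally contains elements of type 2+1+1+1+1 (3 of its 24 elements, about 12% of primes); S_3 x S_3 (6T9) additionally contains elements of type 3+1+1+1 (4 of its 36 elements, about 11% of primes); S_4 x C_2 (6T11) additionally contains elements of type 4+2, 4+1+1, 2+1+1+1+1 (15 of its 48 elements, about 31% of primes); (S_3 x S_3) : C_2 (6T13) additionally contains elements of type 4+2, 3+2+1, 3+1+1+1, 2+1+1+1+1 (40 of its 72 elements, about 56% of primes); PGL(2,5) (6T14) additionally contains elements of type 5+1, 4+1+1 (54 of its 120 elements, about 45% of primes); S_6 (6T16) additionally contains elements of type 5+1, 4+2, 4+1+1, 3+2+1, 3+1+1+1, 2+1+1+1+1 (499 of its 720 elements, about 69% of primes). None of the 79 primes tested shows any such pattern (for each of these groups the chance of that is below 10^-4), which rules them out. Hence G = D_6 (6T3), of order 12.

D_6 (order 12)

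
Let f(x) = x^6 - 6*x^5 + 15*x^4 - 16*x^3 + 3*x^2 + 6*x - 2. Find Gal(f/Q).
D_6 (also written D6)

The polynomial f is an irreducible sextic over Q, so G = Gal(f/Q) is one of the 16 transitive subgroups 6T1, ..., 6T16 of S_6. The discriminant of f is 1259712, which is not a perfect square, so G is not contained in A_6. The transitive groups of degree 6 not contained in A_6 are: C_6 (6T1, order 6), S_3 (6T2, order 6), D_6 (6T3, order 12), C_3 x S_3 (6T5, order 18), A_4 x C_2 (6T6, order 24), S_4 (6T8, order 24), S_3 x S_3 (6T9, order 36), S_4 x C_2 (6T11, order 48), (S_3 x S_3) : C_2 (6T13, order 72), PGL(2,5) (6T14, order 120), S_6 (6T16, order 720). By Dedekind's theorem, for a prime p not dividing disc(f) the degrees of the irreducible factors of f mod p form the cycle type of an element of G. Factoring f modulo the 79 such primes p <= 419 (skipping 2, 3, which divide the discriminant), each new pattern first appears at: mod 5: f = (x^6 + 4x^5 + 4x^3 + 3x^2 + x + 3), pattern 6; mod 7: f = (x^2 + x + 6)(x^2 + 3x + 5)(x^2 + 4x + 6), pattern 2+2+2; mod 11: f = (x + 1)(x + 5)(x^2 + 3x + 10)(x^2 + 7x + 7), pattern 2+2+1+1; mod 13: f = (x^3 + 10x^2 + 3x + 5)(x^3 + 10x^2 + 3x + 10), pattern 3+3; mod 97: f = (x + 17)(x + 26)(x + 30)(x + 47)(x + 71)(x + 94), pattern 1+1+1+1+1+1. No other pattern occurs in this range, so the set of observed cycle types is {6, 2+2+2, 2+2+1+1, 3+3, 1+1+1+1+1+1}. The candidates containing elements of all these cycle types are D_6 (6T3) of order 12, A_4 x C_2 (6T6) of order 24, S_3 x S_3 (6T9) of order 36, S_4 x C_2 (6T11) of order 48, (S_3 x S_3) : C_2 (6T13) of order 72, PGL(2,5) (6T14) of order 120, S_6 (6T16) of order 720; the others are excluded. The observed types are precisely the cycle types that occur in D_6 (6T3). Each of the other remaining candidates has further cycle types, and by the Chebotarev density theorem the matching factorization patterns would occur for a proportion of primes equal to their share of the group: A_4 x C_2 (6T6) additionally contains elements of type 2+1+1+1+1 (3 of its 24 elements, about 12% of primes); S_3 x S_3 (6T9) additionally contains elements of type 3+1+1+1 (4 of its 36 elements, about 11% of primes); S_4 x C_2 (6T11) additionally contains elements of type 4+2, 4+1+1, 2+1+1+1+1 (15 of its 48 elements, about 31% of primes); (S_3 x S_3) : C_2 (6T13) additionally contains elements of type 4+2, 3+2+1, 3+1+1+1, 2+1+1+1+1 (40 of its 72 elements, about 56% of primes); PGL(2,5) (6T14) additionally contains elements of type 5+1, 4+1+1 (54 of its 120 elements, about 45% of primes); S_6 (6T16) additionally contains elements of type 5+1, 4+2, 4+1+1, 3+2+1, 3+1+1+1, 2+1+1+1+1 (499 of its 720 elements, about 69% of primes). None of the 79 primes tested shows any such pattern (for each of these groups the chance of that is below 10^-4), which rules them out. Hence G = D_6 (6T3), of order 12.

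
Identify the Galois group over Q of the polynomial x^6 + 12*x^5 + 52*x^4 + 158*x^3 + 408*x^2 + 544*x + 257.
6T11: S_4 x C_2

The polynomial f is an irreducible sextic over Q, so G = Gal(f/Q) is one of the 16 transitive subgroups 6T1, ..., 6T16 of S_6. The discriminant of f is -905333959757824, which is not a perfect square, so G is not contained in A_6. The transitive groups of degree 6 not contained in A_6 are: C_6 (6T1, order 6), S_3 (6T2, order 6), D_6 (6T3, order 12), C_3 x S_3 (6T5, order 18), A_4 x C_2 (6T6, order 24), S_4 (6T8, order 24), S_3 x S_3 (6T9, order 36), S_4 x C_2 (6T11, order 48), (S_3 x S_3) : C_2 (6T13, order 72), PGL(2,5) (6T14, order 120), S_6 (6T16, order 720). By Dedekind's theorem, for a prime p not dividing disc(f) the degrees of the irreducible factors of f mod p form the cycle type of an element of G. Factoring f modulo the 67 such primes p <= 347 (skipping 2, 229, which divide the discriminant), each new pattern first appears at: mod 3: f = (x^6 + x^4 + 2x^3 + x + 2), pattern 6; mod 5: f = (x^3 + 3x + 3)(x^3 + 2x^2 + 4x + 4), pattern 3+3; mod 7: f = (x + 2)(x + 3)(x^4 + 4x^2 + 5x + 2), pattern 4+1+1; mod 13: f = (x^2 + 7x + 3)(x^4 + 5x^3 + x^2 + 6x + 12), pattern 4+2; mod 23: f = (x^2 + 3x + 3)(x^2 + 3x + 10)(x^2 + 6x + 17), pattern 2+2+2; mod 29: f = (x + 6)(x + 24)(x^2 + 18x + 8)(x^2 + 22x + 15), pattern 2+2+1+1; mod 193: f = (x + 26)(x + 50)(x + 96)(x + 113)(x + 148)(x + 158), pattern 1+1+1+1+1+1; mod 347: f = (x + 5)(x + 17)(x + 203)(x + 293)(x^2 + 188x + 140), pattern 2+1+1+1+1. No other pattern occurs in this range, so the set of observed cycle types is {6, 3+3, 4+1+1, 4+2, 2+2+2, 2+2+1+1, 1+1+1+1+1+1, 2+1+1+1+1}. The candidates containing elements of all these cycle types are S_4 x C_2 (6T11) of order 48, S_6 (6T16) of order 720; the others are excluded. The observed types are precisely the cycle types that occur in S_4 x C_2 (6T11). Each of the other remaining candidates has further cycle types, and by the Chebotarev density theorem the matching factorization patterns would occur for a proportion of primes equal to their share of the group: S_6 (6T16) additionally contains elements of type 5+1, 3+2+1, 3+1+1+1 (304 of its 720 elements, about 42% of primes). None of the 67 primes tested shows any such pattern (for each of these groups the chance of that is below 10^-4), which rules them out. Hence G = S_4 x C_2 (6T11), of order 48.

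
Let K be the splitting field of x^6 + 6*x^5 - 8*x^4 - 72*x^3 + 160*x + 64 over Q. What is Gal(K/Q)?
The polynomial f is an irreducible sextic over Q, so G = Gal(f/Q) is one of the 16 transitive subgroups 6T1, ..., 6T16 of S_6. The discriminant of f is 870211913777152, which is not a perfect square, so G is not contained in A_6. The transitive groups of degree 6 not contained in A_6 are: C_6 (6T1, order 6), S_3 (6T2, order 6), D_6 (6T3, order 12), C_3 x S_3 (6T5, order 18), A_4 x C_2 (6T6, order 24), S_4 (6T8, order 24), S_3 x S_3 (6T9, order 36), S_4 x C_2 (6T11, order 48), (S_3 x S_3) : C_2 (6T13, order 72), PGL(2,5) (6T14, order 120), S_6 (6T16, order 720). By Dedekind's theorem, for a prime p not dividing disc(f) the degrees of the irreducible factors of f mod p form the cycle type of an element of G. Factoring f modulo the 23 such primes p <= 97 (skipping 2, 37, which divide the discriminant), each new pattern first appears at: mod 3: f = (x^3 + x^2 + 2)(x^3 + 2x^2 + 2x + 2), pattern 3+3; mod 5: f = (x^2 + 3)(x^2 + 2x + 4)(x^2 + 4x + 2), pattern 2+2+2; mod 67: f = (x + 6)(x + 7)(x + 31)(x + 38)(x + 62)(x + 63), pattern 1+1+1+1+1+1. No other pattern occurs in this range, so the set of observed cycle types is {3+3, 2+2+2, 1+1+1+1+1+1}. The candidates containing elements of all these cycle types are C_6 (6T1) of order 6, S_3 (6T2) of order 6, D_6 (6T3) of order 12, C_3 x S_3 (6T5) of order 18, A_4 x C_2 (6T6) of order 24, S_4 (6T8) of order 24, S_3 x S_3 (6T9) of order 36, S_4 x C_2 (6T11) of order 48, (S_3 x S_3) : C_2 (6T13) of order 72, PGL(2,5) (6T14) of order 120, S_6 (6T16) of order 720; the others are excluded. The observed types are precisely the cycle types that occur in S_3 (6T2). Each of the other remaining candidates has further cycle types, and by the Chebotarev density theorem the matching factorization patterns would occur for a proportion of primes equal to their share of the group: C_6 (6T1) additionally contains elements of type 6 (2 of its 6 elements, about 33% of primes); D_6 (6T3) additionally contains elements of type 6, 2+2+1+1 (5 of its 12 elements, about 42% of primes); C_3 x S_3 (6T5) additionally contains elements of type 6, 3+1+1+1 (10 of its 18 elements, about 56% of primes); A_4 x C_2 (6T6) additionally contains elements of type 6, 2+2+1+1, 2+1+1+1+1 (14 of its 24 elements, about 58% of primes); S_4 (6T8) additionally contains elements of type 4+1+1, 2+2+1+1 (9 of its 24 elements, about 38% of primes); S_3 x S_3 (6T9) additionally contains elements of type 6, 3+1+1+1, 2+2+1+1 (25 of its 36 elements, about 69% of primes); S_4 x C_2 (6T11) additionally contains elements of type 6, 4+2, 4+1+1, 2+2+1+1, 2+1+1+1+1 (32 of its 48 elements, about 67% of primes); (S_3 x S_3) : C_2 (6T13) additionally contains elements of type 6, 4+2, 3+2+1, 3+1+1+1, 2+2+1+1, 2+1+1+1+1 (61 of its 72 elements, about 85% of primes); PGL(2,5) (6T14) additionally contains elements of type 6, 5+1, 4+1+1, 2+2+1+1 (89 of its 120 elements, about 74% of primes); S_6 (6T16) additionally contains elements of type 6, 5+1, 4+2, 4+1+1, 3+2+1, 3+1+1+1, 2+2+1+1, 2+1+1+1+1 (664 of its 720 elements, about 92% of primes). None of the 23 primes tested shows any such pattern (for each of these groups the chance of that is below 10^-4), which rules them out. Hence G = S_3 (6T2), of order 6.

6T2: S_3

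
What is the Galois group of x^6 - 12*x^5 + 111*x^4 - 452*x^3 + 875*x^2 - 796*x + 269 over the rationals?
S_4, S_4(6c), the S_4-action on 6 points not in A_6

The polynomial f is an irreducible sextic over Q, so G = Gal(f/Q) is one of the 16 transitive subgroups 6T1, ..., 6T16 of S_6. The discriminant of f is 5159930553782272, which is not a perfect square, so G is not contained in A_6. The transitive groups of degree 6 not contained in A_6 are: C_6 (6T1, order 6), S_3 (6T2, order 6), D_6 (6T3, order 12), C_3 x S_3 (6T5, order 18), A_4 x C_2 (6T6, order 24), S_4 (6T8, order 24), S_3 x S_3 (6T9, order 36), S_4 x C_2 (6T11, order 48), (S_3 x S_3) : C_2 (6T13, order 72), PGL(2,5) (6T14, order 120), S_6 (6T16, order 720). By Dedekind's theorem, for a prime p not dividing disc(f) the degrees of the irreducible factors of f mod p form the cycle type of an element of G. Factoring f modulo the 22 such primes p <= 89 (skipping 2, 37, which divide the discriminant), each new pattern first appears at: mod 3: f = (x^3 + x^2 + 2)(x^3 + 2x^2 + x + 1), pattern 3+3; mod 5: f = (x^2 + 2)(x^2 + 4x + 1)(x^2 + 4x + 2), pattern 2+2+2; mod 17: f = (x + 1)(x + 15)(x^4 + 6x^3 + 2x + 10), pattern 4+1+1; mod 67: f = (x + 27)(x + 57)(x^2 + 14x + 55)(x^2 + 24x + 14), pattern 2+2+1+1. No other pattern occurs in this range, so the set of observed cycle types is {3+3, 2+2+2, 4+1+1, 2+2+1+1}. The candidates containing elements of all these cycle types are S_4 (6T8) of order 24, S_4 x C_2 (6T11) of order 48, PGL(2,5) (6T14) of order 120, S_6 (6T16) of order 720; the others are excluded. The observed types are precisely the cycle types that occur in S_4 (6T8) (apart from the identity). Each of the other remaining candidates has further cycle types, and by the Chebotarev density theorem the matching factorization patterns would occur for a proportion of primes equal to their share of the group: S_4 x C_2 (6T11) additionally contains elements of type 6, 4+2, 2+1+1+1+1 (17 of its 48 elements, about 35% of primes); PGL(2,5) (6T14) additionally contains elements of type 6, 5+1 (44 of its 120 elements, about 37% of primes); S_6 (6T16) additionally contains elements of type 6, 5+1, 4+2, 3+2+1, 3+1+1+1, 2+1+1+1+1 (529 of its 720 elements, about 73% of primes). None of the 22 primes tested shows any such pattern (for each of these groups the chance of that is below 10^-4), which rules them out. Hence G = S_4 (6T8), of order 24.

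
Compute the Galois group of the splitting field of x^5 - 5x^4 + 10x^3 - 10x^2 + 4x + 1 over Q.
S_5 (order 120)

The polynomial f is an irreducible quintic over Q, so G = Gal(f/Q) is a transitive subgroup of S_5: one of C_5 (5T1, order 5), D_5 (5T2, order 10), F_20 (5T3, order 20), A_5 (5T4, order 60) or S_5 (5T5, order 120). The discriminant of f is 2869, which is not a perfect square, so G is not contained in A_5. The transitive groups of degree 5 not contained in A_5 are: F_20 (5T3, order 20), S_5 (5T5, order 120). By Dedekind's theorem, for a prime p not dividing disc(f) the degrees of the irreducible factors of f mod p form the cycle type of an element of G. Factoring f modulo the first such prime p = 2, each new pattern first appears at: mod 2: f = (x^2 + x + 1)(x^3 + x + 1), pattern 3+2. No other pattern occurs in this range, so the set of observed cycle types is {3+2}. Among the candidates above, the only group containing elements of all these cycle types is S_5 (5T5) — F_20 (5T3) lacks at least one of them. Hence G = S_5 (5T5), of order 120.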